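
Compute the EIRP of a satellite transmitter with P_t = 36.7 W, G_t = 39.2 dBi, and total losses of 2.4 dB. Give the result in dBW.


Pt = 36.7 W = 15.6467 dBW
EIRP = Pt_dBW + Gt - losses = 15.6467 + 39.2 - 2.4 = 52.4467 dBW

52.4467 dBW


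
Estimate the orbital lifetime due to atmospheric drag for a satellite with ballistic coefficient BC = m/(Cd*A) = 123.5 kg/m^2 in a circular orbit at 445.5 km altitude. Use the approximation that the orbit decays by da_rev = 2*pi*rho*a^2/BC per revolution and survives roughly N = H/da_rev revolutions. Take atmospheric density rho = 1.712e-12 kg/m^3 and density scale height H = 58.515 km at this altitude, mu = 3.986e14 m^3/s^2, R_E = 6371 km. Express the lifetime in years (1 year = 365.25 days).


a = R_E + alt = 6816.5000 km = 6.8165e+06 m
da_rev = 2*pi*rho*a^2/BC = 2*pi*1.712e-12*(6.8165e+06)^2/123.5 = 4.047059 m per revolution
N = H/da_rev = 58515.0000 m / 4.047059 m = 14458.6472 revolutions
P = 2*pi*sqrt(a^3/mu) = 5600.8428 s
lifetime = N*P = 14458.6472 * 5600.8428 = 8.0980609e+07 s = 937.2756 days
years = 937.2756 / 365.25 = 2.5661 years

2.5661 years


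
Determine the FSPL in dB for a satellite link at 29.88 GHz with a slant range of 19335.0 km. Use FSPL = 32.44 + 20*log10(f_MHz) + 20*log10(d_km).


f = 29.88 GHz = 29880.0000 MHz
d = 19335.0 km
FSPL = 32.44 + 20*log10(29880.0000) + 20*log10(19335.0)
FSPL = 32.44 + 89.5076 + 85.7269
FSPL = 207.6745 dB

207.6745 dB


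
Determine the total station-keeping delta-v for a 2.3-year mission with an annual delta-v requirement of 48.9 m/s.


dV = rate * years = 48.9 * 2.3
dV = 112.4700 m/s

112.4700 m/s


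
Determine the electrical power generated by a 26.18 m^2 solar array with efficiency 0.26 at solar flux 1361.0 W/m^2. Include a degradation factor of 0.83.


P = area * eta * S * degradation
P = 26.18 * 0.26 * 1361.0 * 0.83
P = 7689.1655 W

7689.1655 W


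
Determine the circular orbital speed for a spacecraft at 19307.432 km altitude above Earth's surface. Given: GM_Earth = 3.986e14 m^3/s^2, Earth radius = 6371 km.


r = R_E + alt = 6371.0 + 19307.432 = 25678.4320 km = 2.5678432e+07 m
v = sqrt(mu/r) = sqrt(3.986e14 / 2.5678432e+07) = 3939.8927 m/s = 3.9399 km/s

3.9399 km/s


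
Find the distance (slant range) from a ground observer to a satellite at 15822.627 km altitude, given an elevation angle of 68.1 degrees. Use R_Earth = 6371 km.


h = 15822.627 km, el = 68.1 deg
d = -R_E*sin(el) + sqrt((R_E*sin(el))^2 + 2*R_E*h + h^2)
d = -6371.0000*sin(1.1886) + sqrt((6371.0000*0.9278363)^2 + 2*6371.0000*15822.627 + 15822.627^2)
d = 16154.7982 km

16154.7982 km


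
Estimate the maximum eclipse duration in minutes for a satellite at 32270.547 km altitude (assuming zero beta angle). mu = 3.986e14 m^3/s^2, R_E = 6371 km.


r = 38641.5470 km
T = 1259.9164 min
Eclipse fraction = arcsin(R_E/r)/pi = arcsin(6371.0000/38641.5470)/pi
= arcsin(0.1648744)/pi = 0.05272186
Eclipse duration = 0.05272186 * 1259.9164 = 66.4251 min

66.4251 minutes


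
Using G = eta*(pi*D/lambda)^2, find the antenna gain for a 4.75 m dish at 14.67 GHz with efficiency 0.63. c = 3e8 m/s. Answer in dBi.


lambda = c/f = 3e8 / 1.467e+10 = 0.0204499 m
G = eta*(pi*D/lambda)^2 = 0.63*(pi*4.75/0.0204499)^2
G = 335463.4680 (linear)
G = 10*log10(335463.4680) = 55.2565 dBi

55.2565 dBi


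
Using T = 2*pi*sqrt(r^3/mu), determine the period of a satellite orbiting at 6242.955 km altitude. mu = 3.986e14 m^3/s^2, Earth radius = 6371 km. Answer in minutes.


r = 12613.9550 km = 1.2613955e+07 m
T = 2*pi*sqrt(r^3/mu) = 2*pi*sqrt(2.0070299e+21 / 3.986e14)
T = 14098.9944 s = 234.9832 min

234.9832 minutes


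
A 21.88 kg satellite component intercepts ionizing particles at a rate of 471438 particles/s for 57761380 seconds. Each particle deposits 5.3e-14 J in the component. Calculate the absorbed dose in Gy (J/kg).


Total energy deposited = rate * time * E_per
  = 471438 * 57761380 * 5.3e-14 = 1.4432 J
Dose = E_total / mass = 1.4432 / 21.88
Dose = 0.06596153 Gy

0.0660 Gy


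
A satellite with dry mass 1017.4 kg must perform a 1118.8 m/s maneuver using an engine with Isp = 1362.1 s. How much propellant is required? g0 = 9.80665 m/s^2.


ve = Isp * g0 = 1362.1 * 9.80665 = 13357.637965 m/s
mass ratio = exp(dv/ve) = exp(1118.8/13357.637965) = 1.08736498
m_prop = m_dry * (mr - 1) = 1017.4 * (1.08736498 - 1)
m_prop = 88.8851 kg

88.8851 kg


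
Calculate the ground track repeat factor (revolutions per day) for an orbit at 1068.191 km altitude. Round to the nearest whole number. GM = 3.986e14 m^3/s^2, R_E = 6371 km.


r = 7.439191e+06 m
T = 2*pi*sqrt(r^3/mu) = 6385.5717 s = 106.4262 min
revs/day = 1440 / 106.4262 = 13.5305
Rounded: 14 revolutions per day

14 revolutions per day


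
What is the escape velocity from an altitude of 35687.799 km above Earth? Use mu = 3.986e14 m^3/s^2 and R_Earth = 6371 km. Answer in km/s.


r = 6371.0 + 35687.799 = 42058.7990 km = 4.2058799e+07 m
v_esc = sqrt(2*mu/r) = sqrt(2*3.986e14 / 4.2058799e+07)
v_esc = 4353.6670 m/s = 4.3537 km/s

4.3537 km/s


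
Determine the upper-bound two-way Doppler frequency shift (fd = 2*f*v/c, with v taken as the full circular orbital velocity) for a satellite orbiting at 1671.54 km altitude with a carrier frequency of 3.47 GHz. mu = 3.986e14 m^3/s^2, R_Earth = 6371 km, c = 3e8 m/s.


r = 8.04254e+06 m
v = sqrt(mu/r) = 7039.9898 m/s (worst-case radial velocity)
f = 3.47 GHz = 3.47e+09 Hz
fd = 2*f*v/c = 2*3.47e+09*7039.9898/3.0e+08
fd = 162858.4316 Hz

162858.4316 Hz


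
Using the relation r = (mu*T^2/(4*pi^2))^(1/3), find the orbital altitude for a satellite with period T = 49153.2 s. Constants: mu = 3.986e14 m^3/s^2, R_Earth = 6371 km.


T = 49153.2 s
r = (mu*T^2/(4*pi^2))^(1/3) = (3.986e14 * 49153.2^2 / (4*pi^2))^(1/3)
r = 2.900194e+07 m = 29001.9400 km
alt = r - R_E = 29001.9400 - 6371 = 22630.9400 km

22630.9400 km


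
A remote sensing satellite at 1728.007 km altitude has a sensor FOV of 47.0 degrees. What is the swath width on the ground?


FOV = 47.0 deg = 0.8203047 rad
swath = 2 * alt * tan(FOV/2) = 2 * 1728.007 * tan(0.4101524)
swath = 2 * 1728.007 * 0.4348124
swath = 1502.7177 km

1502.7177 km


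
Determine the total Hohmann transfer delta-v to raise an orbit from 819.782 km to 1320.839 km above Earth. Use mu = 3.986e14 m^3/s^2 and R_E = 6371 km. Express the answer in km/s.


r1 = 7190.7820 km = 7.190782e+06 m
r2 = 7691.8390 km = 7.691839e+06 m
dv1 = sqrt(mu/r1)*(sqrt(2*r2/(r1+r2)) - 1) = 124.2934 m/s
dv2 = sqrt(mu/r2)*(1 - sqrt(2*r1/(r1+r2))) = 122.2176 m/s
total dv = |dv1| + |dv2| = 124.2934 + 122.2176 = 246.5110 m/s = 0.246511 km/s

0.2465 km/s


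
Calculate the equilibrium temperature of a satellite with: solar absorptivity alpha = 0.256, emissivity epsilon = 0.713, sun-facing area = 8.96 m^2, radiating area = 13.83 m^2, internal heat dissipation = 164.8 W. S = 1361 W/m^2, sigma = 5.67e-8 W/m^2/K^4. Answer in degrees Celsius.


Numerator = alpha*S*A_sun + Q_int = 0.256*1361*8.96 + 164.8 = 3286.6074 W
Denominator = eps*sigma*A_rad = 0.713*5.67e-8*13.83 = 5.5910679e-07 W/K^4
T^4 = 5.8783177e+09 K^4
T = 276.8938 K = 3.7438 C

3.7438 degrees Celsius


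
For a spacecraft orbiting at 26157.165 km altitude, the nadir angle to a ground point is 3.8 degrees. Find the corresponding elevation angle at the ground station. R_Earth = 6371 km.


r = R_E + alt = 32528.1650 km
Law of sines in the satellite / Earth-center / ground-point triangle:
  sin(nadir)/R_E = sin(90 + el)/r  =>  cos(el) = (r/R_E)*sin(nadir)
cos(el) = (32528.1650 / 6371.0000) * sin(3.8 deg) = 0.3383721
el = arccos(0.3383721) = 70.2223 deg
(Earth-central angle = 90 - nadir - el = 15.9777 deg)

70.2223 degrees


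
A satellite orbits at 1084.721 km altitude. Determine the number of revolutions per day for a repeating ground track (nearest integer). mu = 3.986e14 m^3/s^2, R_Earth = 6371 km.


r = 7.455721e+06 m
T = 2*pi*sqrt(r^3/mu) = 6406.8668 s = 106.7811 min
revs/day = 1440 / 106.7811 = 13.4855
Rounded: 13 revolutions per day

13 revolutions per day


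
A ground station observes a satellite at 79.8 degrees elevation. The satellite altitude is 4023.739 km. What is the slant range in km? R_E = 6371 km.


h = 4023.739 km, el = 79.8 deg
d = -R_E*sin(el) + sqrt((R_E*sin(el))^2 + 2*R_E*h + h^2)
d = -6371.0000*sin(1.3928) + sqrt((6371.0000*0.9841956)^2 + 2*6371.0000*4023.739 + 4023.739^2)
d = 4063.0217 km

4063.0217 km


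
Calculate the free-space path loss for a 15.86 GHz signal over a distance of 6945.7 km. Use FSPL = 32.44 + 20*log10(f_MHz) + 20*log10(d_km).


f = 15.86 GHz = 15860.0000 MHz
d = 6945.7 km
FSPL = 32.44 + 20*log10(15860.0000) + 20*log10(6945.7)
FSPL = 32.44 + 84.0061 + 76.8343
FSPL = 193.2804 dB

193.2804 dB


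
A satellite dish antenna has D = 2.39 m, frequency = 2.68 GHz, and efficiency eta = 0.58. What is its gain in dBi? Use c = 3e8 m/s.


lambda = c/f = 3e8 / 2.68e+09 = 0.1119403 m
G = eta*(pi*D/lambda)^2 = 0.58*(pi*2.39/0.1119403)^2
G = 2609.4599 (linear)
G = 10*log10(2609.4599) = 34.1655 dBi

34.1655 dBi


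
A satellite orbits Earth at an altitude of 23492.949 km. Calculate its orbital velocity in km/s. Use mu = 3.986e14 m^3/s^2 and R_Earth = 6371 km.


r = R_E + alt = 6371.0 + 23492.949 = 29863.9490 km = 2.9863949e+07 m
v = sqrt(mu/r) = sqrt(3.986e14 / 2.9863949e+07) = 3653.3815 m/s = 3.6534 km/s

3.6534 km/s


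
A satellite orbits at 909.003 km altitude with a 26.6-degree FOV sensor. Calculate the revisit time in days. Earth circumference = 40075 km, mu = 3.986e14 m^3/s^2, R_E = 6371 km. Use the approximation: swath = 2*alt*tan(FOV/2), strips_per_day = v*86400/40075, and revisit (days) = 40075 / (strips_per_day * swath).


swath = 2*909.003*tan(0.2321288) = 429.7584 km
v = sqrt(mu/r) = 7399.5084 m/s = 7.3995 km/s
strips/day = v*86400/40075 = 7.3995*86400/40075 = 15.9530
coverage/day = strips * swath = 15.9530 * 429.7584 = 6855.9471 km
revisit = 40075 / 6855.9471 = 5.8453 days

5.8453 days


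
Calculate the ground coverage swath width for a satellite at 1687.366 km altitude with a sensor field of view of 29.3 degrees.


FOV = 29.3 deg = 0.5113815 rad
swath = 2 * alt * tan(FOV/2) = 2 * 1687.366 * tan(0.2556907)
swath = 2 * 1687.366 * 0.2614126
swath = 882.1974 km

882.1974 km


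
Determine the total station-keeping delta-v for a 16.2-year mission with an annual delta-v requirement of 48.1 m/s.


dV = rate * years = 48.1 * 16.2
dV = 779.2200 m/s

779.2200 m/s


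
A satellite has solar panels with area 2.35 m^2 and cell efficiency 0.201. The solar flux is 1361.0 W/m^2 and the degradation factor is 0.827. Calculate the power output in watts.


P = area * eta * S * degradation
P = 2.35 * 0.201 * 1361.0 * 0.827
P = 531.6521 W

531.6521 W


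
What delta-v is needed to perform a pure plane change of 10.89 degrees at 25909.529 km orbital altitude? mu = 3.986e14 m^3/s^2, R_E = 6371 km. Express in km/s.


r = 32280.5290 km = 3.2280529e+07 m
V = sqrt(mu/r) = 3513.9722 m/s
di = 10.89 deg = 0.1900664 rad
dV = 2*V*sin(di/2) = 2*3513.9722*sin(0.09503318)
dV = 666.8830 m/s = 0.666883 km/s

0.6669 km/s


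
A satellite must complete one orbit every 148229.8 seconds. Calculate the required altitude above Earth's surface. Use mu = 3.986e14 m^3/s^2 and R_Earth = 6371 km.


T = 148229.8 s
r = (mu*T^2/(4*pi^2))^(1/3) = (3.986e14 * 148229.8^2 / (4*pi^2))^(1/3)
r = 6.0536346e+07 m = 60536.3457 km
alt = r - R_E = 60536.3457 - 6371 = 54165.3457 km

54165.3457 km


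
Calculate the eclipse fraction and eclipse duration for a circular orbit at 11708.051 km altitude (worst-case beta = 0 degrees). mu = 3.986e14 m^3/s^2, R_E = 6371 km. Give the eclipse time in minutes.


r = 18079.0510 km
T = 403.2027 min
Eclipse fraction = arcsin(R_E/r)/pi = arcsin(6371.0000/18079.0510)/pi
= arcsin(0.3523968)/pi = 0.1146333
Eclipse duration = 0.1146333 * 403.2027 = 46.2204 min

46.2204 minutes


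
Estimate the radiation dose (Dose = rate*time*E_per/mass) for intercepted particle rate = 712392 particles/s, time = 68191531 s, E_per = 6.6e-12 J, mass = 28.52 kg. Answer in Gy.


Total energy deposited = rate * time * E_per
  = 712392 * 68191531 * 6.6e-12 = 320.6221 J
Dose = E_total / mass = 320.6221 / 28.52
Dose = 11.2420 Gy

11.2420 Gy


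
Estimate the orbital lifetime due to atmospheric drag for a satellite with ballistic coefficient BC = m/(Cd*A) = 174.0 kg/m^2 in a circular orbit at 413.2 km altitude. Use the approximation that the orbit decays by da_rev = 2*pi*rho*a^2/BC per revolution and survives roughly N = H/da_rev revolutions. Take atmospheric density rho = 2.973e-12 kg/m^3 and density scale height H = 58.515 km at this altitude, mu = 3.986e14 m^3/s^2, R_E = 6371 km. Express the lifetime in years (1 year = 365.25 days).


a = R_E + alt = 6784.2000 km = 6.7842e+06 m
da_rev = 2*pi*rho*a^2/BC = 2*pi*2.973e-12*(6.7842e+06)^2/174.0 = 4.941091 m per revolution
N = H/da_rev = 58515.0000 m / 4.941091 m = 11842.5273 revolutions
P = 2*pi*sqrt(a^3/mu) = 5561.0805 s
lifetime = N*P = 11842.5273 * 5561.0805 = 6.5857248e+07 s = 762.2367 days
years = 762.2367 / 365.25 = 2.0869 years

2.0869 years


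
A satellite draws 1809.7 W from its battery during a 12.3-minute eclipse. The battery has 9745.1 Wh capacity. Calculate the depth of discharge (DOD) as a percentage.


E_used = P * t / 60 = 1809.7 * 12.3 / 60 = 370.9885 Wh
DOD = E_used / E_total * 100 = 370.9885 / 9745.1 * 100
DOD = 3.8069 %

3.8069 %


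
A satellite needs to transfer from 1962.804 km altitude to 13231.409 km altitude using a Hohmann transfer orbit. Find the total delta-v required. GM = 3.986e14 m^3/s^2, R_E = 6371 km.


r1 = 8333.8040 km = 8.333804e+06 m
r2 = 19602.4090 km = 1.9602409e+07 m
dv1 = sqrt(mu/r1)*(sqrt(2*r2/(r1+r2)) - 1) = 1276.9385 m/s
dv2 = sqrt(mu/r2)*(1 - sqrt(2*r1/(r1+r2))) = 1026.2429 m/s
total dv = |dv1| + |dv2| = 1276.9385 + 1026.2429 = 2303.1815 m/s = 2.3032 km/s

2.3032 km/s


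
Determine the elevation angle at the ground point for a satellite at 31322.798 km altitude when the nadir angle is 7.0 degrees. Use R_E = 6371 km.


r = R_E + alt = 37693.7980 km
Law of sines in the satellite / Earth-center / ground-point triangle:
  sin(nadir)/R_E = sin(90 + el)/r  =>  cos(el) = (r/R_E)*sin(nadir)
cos(el) = (37693.7980 / 6371.0000) * sin(7.0 deg) = 0.7210357
el = arccos(0.7210357) = 43.8599 deg
(Earth-central angle = 90 - nadir - el = 39.1401 deg)

43.8599 degrees


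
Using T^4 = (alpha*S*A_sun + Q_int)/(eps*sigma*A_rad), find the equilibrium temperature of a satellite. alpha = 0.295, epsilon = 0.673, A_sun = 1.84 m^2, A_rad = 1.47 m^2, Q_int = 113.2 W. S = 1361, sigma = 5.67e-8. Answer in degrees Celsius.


Numerator = alpha*S*A_sun + Q_int = 0.295*1361*1.84 + 113.2 = 851.9508 W
Denominator = eps*sigma*A_rad = 0.673*5.67e-8*1.47 = 5.6093877e-08 W/K^4
T^4 = 1.5187946e+10 K^4
T = 351.0547 K = 77.9047 C

77.9047 degrees Celsius


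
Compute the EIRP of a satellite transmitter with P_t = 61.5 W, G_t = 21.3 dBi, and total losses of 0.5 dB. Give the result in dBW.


Pt = 61.5 W = 17.8888 dBW
EIRP = Pt_dBW + Gt - losses = 17.8888 + 21.3 - 0.5 = 38.6888 dBW

38.6888 dBW


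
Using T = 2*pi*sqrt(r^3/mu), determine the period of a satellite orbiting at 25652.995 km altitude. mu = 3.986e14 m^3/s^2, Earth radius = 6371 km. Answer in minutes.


r = 32023.9950 km = 3.2023995e+07 m
T = 2*pi*sqrt(r^3/mu) = 2*pi*sqrt(3.2841768e+22 / 3.986e14)
T = 57032.7726 s = 950.5462 min

950.5462 minutes


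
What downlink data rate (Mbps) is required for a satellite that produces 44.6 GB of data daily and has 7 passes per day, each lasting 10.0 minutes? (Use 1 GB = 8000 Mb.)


total contact time = 7 * 10.0 * 60 = 4200.0000 s
data = 44.6 GB = 356800.0000 Mb
rate = 356800.0000 / 4200.0000 = 84.9524 Mbps

84.9524 Mbps


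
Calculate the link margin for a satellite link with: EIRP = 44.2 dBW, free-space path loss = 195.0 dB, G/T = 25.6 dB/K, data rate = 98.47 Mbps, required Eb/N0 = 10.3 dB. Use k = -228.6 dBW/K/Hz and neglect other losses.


C/N0 = EIRP - FSPL + G/T - k = 44.2 - 195.0 + 25.6 - (-228.6)
C/N0 = 103.4000 dB-Hz
R_b = 98.47 Mbps = 9.847e+07 bps -> 10*log10(R_b) = 79.9330 dB-Hz
Eb/N0 = C/N0 - 10*log10(R_b) = 103.4000 - 79.9330 = 23.4670 dB
Margin = Eb/N0 - Eb/N0_req = 23.4670 - 10.3 = 13.1670 dB (link closes)

13.1670 dB


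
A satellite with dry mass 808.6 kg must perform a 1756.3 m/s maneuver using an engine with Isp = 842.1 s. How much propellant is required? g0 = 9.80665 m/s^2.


ve = Isp * g0 = 842.1 * 9.80665 = 8258.179965 m/s
mass ratio = exp(dv/ve) = exp(1756.3/8258.179965) = 1.23698130
m_prop = m_dry * (mr - 1) = 808.6 * (1.23698130 - 1)
m_prop = 191.6231 kg

191.6231 kg


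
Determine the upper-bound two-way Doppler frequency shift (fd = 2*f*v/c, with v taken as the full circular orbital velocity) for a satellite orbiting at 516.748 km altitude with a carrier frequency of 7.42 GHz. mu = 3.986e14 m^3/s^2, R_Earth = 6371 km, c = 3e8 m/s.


r = 6.887748e+06 m
v = sqrt(mu/r) = 7607.2909 m/s (worst-case radial velocity)
f = 7.42 GHz = 7.42e+09 Hz
fd = 2*f*v/c = 2*7.42e+09*7607.2909/3.0e+08
fd = 376307.3220 Hz

376307.3220 Hz


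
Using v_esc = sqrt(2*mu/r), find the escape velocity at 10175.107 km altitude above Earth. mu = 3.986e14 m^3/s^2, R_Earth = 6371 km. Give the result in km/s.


r = 6371.0 + 10175.107 = 16546.1070 km = 1.6546107e+07 m
v_esc = sqrt(2*mu/r) = sqrt(2*3.986e14 / 1.6546107e+07)
v_esc = 6941.2187 m/s = 6.9412 km/s

6.9412 km/s


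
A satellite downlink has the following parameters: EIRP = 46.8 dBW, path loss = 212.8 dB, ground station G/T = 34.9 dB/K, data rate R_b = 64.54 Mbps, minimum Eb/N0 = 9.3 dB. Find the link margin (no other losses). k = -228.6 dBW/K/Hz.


C/N0 = EIRP - FSPL + G/T - k = 46.8 - 212.8 + 34.9 - (-228.6)
C/N0 = 97.5000 dB-Hz
R_b = 64.54 Mbps = 6.454e+07 bps -> 10*log10(R_b) = 78.0983 dB-Hz
Eb/N0 = C/N0 - 10*log10(R_b) = 97.5000 - 78.0983 = 19.4017 dB
Margin = Eb/N0 - Eb/N0_req = 19.4017 - 9.3 = 10.1017 dB (link closes)

10.1017 dB


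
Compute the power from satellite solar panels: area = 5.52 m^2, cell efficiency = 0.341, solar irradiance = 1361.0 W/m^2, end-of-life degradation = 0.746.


P = area * eta * S * degradation
P = 5.52 * 0.341 * 1361.0 * 0.746
P = 1911.1308 W

1911.1308 W


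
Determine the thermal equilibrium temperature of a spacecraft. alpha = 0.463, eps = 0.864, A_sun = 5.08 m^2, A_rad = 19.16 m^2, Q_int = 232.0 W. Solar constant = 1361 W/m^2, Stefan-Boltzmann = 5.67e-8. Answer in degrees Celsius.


Numerator = alpha*S*A_sun + Q_int = 0.463*1361*5.08 + 232.0 = 3433.1264 W
Denominator = eps*sigma*A_rad = 0.864*5.67e-8*19.16 = 9.3862541e-07 W/K^4
T^4 = 3.6576108e+09 K^4
T = 245.9231 K = -27.2269 C

-27.2269 degrees Celsius


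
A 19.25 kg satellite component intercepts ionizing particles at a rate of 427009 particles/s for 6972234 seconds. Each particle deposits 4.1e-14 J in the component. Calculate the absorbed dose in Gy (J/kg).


Total energy deposited = rate * time * E_per
  = 427009 * 6972234 * 4.1e-14 = 0.1220655 J
Dose = E_total / mass = 0.1220655 / 19.25
Dose = 0.006341064 Gy

0.0063 Gy


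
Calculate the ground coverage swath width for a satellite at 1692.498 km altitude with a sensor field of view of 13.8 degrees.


FOV = 13.8 deg = 0.2408554 rad
swath = 2 * alt * tan(FOV/2) = 2 * 1692.498 * tan(0.1204277)
swath = 2 * 1692.498 * 0.1210133
swath = 409.6295 km

409.6295 km


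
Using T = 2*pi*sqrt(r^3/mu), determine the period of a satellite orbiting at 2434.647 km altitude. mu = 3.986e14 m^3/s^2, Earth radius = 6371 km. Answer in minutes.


r = 8805.6470 km = 8.805647e+06 m
T = 2*pi*sqrt(r^3/mu) = 2*pi*sqrt(6.8278475e+20 / 3.986e14)
T = 8223.4324 s = 137.0572 min

137.0572 minutes


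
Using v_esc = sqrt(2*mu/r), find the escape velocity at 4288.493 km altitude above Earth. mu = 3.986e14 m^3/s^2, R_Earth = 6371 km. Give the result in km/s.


r = 6371.0 + 4288.493 = 10659.4930 km = 1.0659493e+07 m
v_esc = sqrt(2*mu/r) = sqrt(2*3.986e14 / 1.0659493e+07)
v_esc = 8647.9938 m/s = 8.6480 km/s

8.6480 km/s


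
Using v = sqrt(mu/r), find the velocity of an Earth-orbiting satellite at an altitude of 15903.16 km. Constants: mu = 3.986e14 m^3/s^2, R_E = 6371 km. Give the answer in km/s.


r = R_E + alt = 6371.0 + 15903.16 = 22274.1600 km = 2.227416e+07 m
v = sqrt(mu/r) = sqrt(3.986e14 / 2.227416e+07) = 4230.2690 m/s = 4.2303 km/s

4.2303 km/s


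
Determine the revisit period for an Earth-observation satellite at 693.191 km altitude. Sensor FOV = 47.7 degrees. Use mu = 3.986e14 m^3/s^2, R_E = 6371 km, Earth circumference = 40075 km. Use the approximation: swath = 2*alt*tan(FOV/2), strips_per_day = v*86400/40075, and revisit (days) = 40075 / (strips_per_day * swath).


swath = 2*693.191*tan(0.416261) = 612.9131 km
v = sqrt(mu/r) = 7511.6861 m/s = 7.5117 km/s
strips/day = v*86400/40075 = 7.5117*86400/40075 = 16.1949
coverage/day = strips * swath = 16.1949 * 612.9131 = 9926.0515 km
revisit = 40075 / 9926.0515 = 4.0374 days

4.0374 days


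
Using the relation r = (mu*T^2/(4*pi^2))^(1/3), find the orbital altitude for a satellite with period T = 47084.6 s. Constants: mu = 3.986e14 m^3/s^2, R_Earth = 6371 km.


T = 47084.6 s
r = (mu*T^2/(4*pi^2))^(1/3) = (3.986e14 * 47084.6^2 / (4*pi^2))^(1/3)
r = 2.818243e+07 m = 28182.4304 km
alt = r - R_E = 28182.4304 - 6371 = 21811.4304 km

21811.4304 km


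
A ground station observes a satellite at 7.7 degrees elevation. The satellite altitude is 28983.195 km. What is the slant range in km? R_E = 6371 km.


h = 28983.195 km, el = 7.7 deg
d = -R_E*sin(el) + sqrt((R_E*sin(el))^2 + 2*R_E*h + h^2)
d = -6371.0000*sin(0.1343904) + sqrt((6371.0000*0.1339862)^2 + 2*6371.0000*28983.195 + 28983.195^2)
d = 33932.2640 km

33932.2640 km


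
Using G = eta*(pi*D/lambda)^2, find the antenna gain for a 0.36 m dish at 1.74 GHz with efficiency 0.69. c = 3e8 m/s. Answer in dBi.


lambda = c/f = 3e8 / 1.74e+09 = 0.1724138 m
G = eta*(pi*D/lambda)^2 = 0.69*(pi*0.36/0.1724138)^2
G = 29.6900 (linear)
G = 10*log10(29.6900) = 14.7261 dBi

14.7261 dBi


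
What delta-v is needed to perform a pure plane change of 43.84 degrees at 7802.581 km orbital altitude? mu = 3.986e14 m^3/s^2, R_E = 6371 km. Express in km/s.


r = 14173.5810 km = 1.4173581e+07 m
V = sqrt(mu/r) = 5303.0882 m/s
di = 43.84 deg = 0.7651523 rad
dV = 2*V*sin(di/2) = 2*5303.0882*sin(0.3825762)
dV = 3959.4091 m/s = 3.9594 km/s

3.9594 km/s


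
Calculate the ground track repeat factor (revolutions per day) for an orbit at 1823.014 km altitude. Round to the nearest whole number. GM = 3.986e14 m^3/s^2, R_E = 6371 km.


r = 8.194014e+06 m
T = 2*pi*sqrt(r^3/mu) = 7381.6980 s = 123.0283 min
revs/day = 1440 / 123.0283 = 11.7046
Rounded: 12 revolutions per day

12 revolutions per day


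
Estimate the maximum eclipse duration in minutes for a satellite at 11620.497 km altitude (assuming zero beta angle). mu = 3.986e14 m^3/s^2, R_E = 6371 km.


r = 17991.4970 km
T = 400.2773 min
Eclipse fraction = arcsin(R_E/r)/pi = arcsin(6371.0000/17991.4970)/pi
= arcsin(0.3541117)/pi = 0.1152167
Eclipse duration = 0.1152167 * 400.2773 = 46.1186 min

46.1186 minutes


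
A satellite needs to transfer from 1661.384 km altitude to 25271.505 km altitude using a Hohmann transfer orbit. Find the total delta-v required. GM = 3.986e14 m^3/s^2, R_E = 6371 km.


r1 = 8032.3840 km = 8.032384e+06 m
r2 = 31642.5050 km = 3.1642505e+07 m
dv1 = sqrt(mu/r1)*(sqrt(2*r2/(r1+r2)) - 1) = 1852.4665 m/s
dv2 = sqrt(mu/r2)*(1 - sqrt(2*r1/(r1+r2))) = 1290.7615 m/s
total dv = |dv1| + |dv2| = 1852.4665 + 1290.7615 = 3143.2280 m/s = 3.1432 km/s

3.1432 km/s


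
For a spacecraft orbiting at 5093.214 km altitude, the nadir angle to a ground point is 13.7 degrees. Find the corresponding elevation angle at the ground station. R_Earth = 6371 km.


r = R_E + alt = 11464.2140 km
Law of sines in the satellite / Earth-center / ground-point triangle:
  sin(nadir)/R_E = sin(90 + el)/r  =>  cos(el) = (r/R_E)*sin(nadir)
cos(el) = (11464.2140 / 6371.0000) * sin(13.7 deg) = 0.4261754
el = arccos(0.4261754) = 64.7749 deg
(Earth-central angle = 90 - nadir - el = 11.5251 deg)

64.7749 degrees


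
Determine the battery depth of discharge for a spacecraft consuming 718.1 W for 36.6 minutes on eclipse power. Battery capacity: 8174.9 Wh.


E_used = P * t / 60 = 718.1 * 36.6 / 60 = 438.0410 Wh
DOD = E_used / E_total * 100 = 438.0410 / 8174.9 * 100
DOD = 5.3584 %

5.3584 %


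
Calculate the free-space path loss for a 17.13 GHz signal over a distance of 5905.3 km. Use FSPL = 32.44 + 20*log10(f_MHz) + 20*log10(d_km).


f = 17.13 GHz = 17130.0000 MHz
d = 5905.3 km
FSPL = 32.44 + 20*log10(17130.0000) + 20*log10(5905.3)
FSPL = 32.44 + 84.6751 + 75.4248
FSPL = 192.5400 dB

192.5400 dB


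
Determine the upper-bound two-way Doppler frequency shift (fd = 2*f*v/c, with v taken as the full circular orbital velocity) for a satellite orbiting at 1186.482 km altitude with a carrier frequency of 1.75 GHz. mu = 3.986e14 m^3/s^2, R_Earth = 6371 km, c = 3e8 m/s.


r = 7.557482e+06 m
v = sqrt(mu/r) = 7262.3987 m/s (worst-case radial velocity)
f = 1.75 GHz = 1.75e+09 Hz
fd = 2*f*v/c = 2*1.75e+09*7262.3987/3.0e+08
fd = 84727.9846 Hz

84727.9846 Hz


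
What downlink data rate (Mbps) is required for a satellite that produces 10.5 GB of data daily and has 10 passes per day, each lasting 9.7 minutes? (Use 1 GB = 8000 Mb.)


total contact time = 10 * 9.7 * 60 = 5820.0000 s
data = 10.5 GB = 84000.0000 Mb
rate = 84000.0000 / 5820.0000 = 14.4330 Mbps

14.4330 Mbps


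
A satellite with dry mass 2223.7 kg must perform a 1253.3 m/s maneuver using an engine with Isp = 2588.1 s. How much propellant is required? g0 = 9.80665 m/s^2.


ve = Isp * g0 = 2588.1 * 9.80665 = 25380.590865 m/s
mass ratio = exp(dv/ve) = exp(1253.3/25380.590865) = 1.05061978
m_prop = m_dry * (mr - 1) = 2223.7 * (1.05061978 - 1)
m_prop = 112.5632 kg

112.5632 kg


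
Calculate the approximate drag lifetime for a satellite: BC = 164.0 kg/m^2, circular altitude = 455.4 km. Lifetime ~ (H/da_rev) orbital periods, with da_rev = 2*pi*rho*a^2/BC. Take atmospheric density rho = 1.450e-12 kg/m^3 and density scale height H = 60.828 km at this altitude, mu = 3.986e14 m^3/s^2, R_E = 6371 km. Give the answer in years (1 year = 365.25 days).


a = R_E + alt = 6826.4000 km = 6.8264e+06 m
da_rev = 2*pi*rho*a^2/BC = 2*pi*1.450e-12*(6.8264e+06)^2/164.0 = 2.588734 m per revolution
N = H/da_rev = 60828.0000 m / 2.588734 m = 23497.1965 revolutions
P = 2*pi*sqrt(a^3/mu) = 5613.0488 s
lifetime = N*P = 23497.1965 * 5613.0488 = 1.3189091e+08 s = 1526.5152 days
years = 1526.5152 / 365.25 = 4.1794 years

4.1794 years


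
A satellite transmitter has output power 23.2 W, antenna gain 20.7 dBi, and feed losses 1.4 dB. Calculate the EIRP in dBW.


Pt = 23.2 W = 13.6549 dBW
EIRP = Pt_dBW + Gt - losses = 13.6549 + 20.7 - 1.4 = 32.9549 dBW

32.9549 dBW


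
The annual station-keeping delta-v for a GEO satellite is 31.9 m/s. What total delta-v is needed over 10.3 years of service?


dV = rate * years = 31.9 * 10.3
dV = 328.5700 m/s

328.5700 m/s


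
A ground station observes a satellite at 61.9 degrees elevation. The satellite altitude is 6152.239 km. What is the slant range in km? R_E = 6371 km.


h = 6152.239 km, el = 61.9 deg
d = -R_E*sin(el) + sqrt((R_E*sin(el))^2 + 2*R_E*h + h^2)
d = -6371.0000*sin(1.0804) + sqrt((6371.0000*0.8821269)^2 + 2*6371.0000*6152.239 + 6152.239^2)
d = 6538.3666 km

6538.3666 km


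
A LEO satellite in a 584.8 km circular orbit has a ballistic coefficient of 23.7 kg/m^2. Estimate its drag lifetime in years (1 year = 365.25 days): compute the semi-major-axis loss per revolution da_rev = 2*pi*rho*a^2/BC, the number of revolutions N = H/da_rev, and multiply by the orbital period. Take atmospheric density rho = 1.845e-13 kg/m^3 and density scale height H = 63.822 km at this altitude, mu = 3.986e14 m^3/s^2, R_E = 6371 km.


a = R_E + alt = 6955.8000 km = 6.9558e+06 m
da_rev = 2*pi*rho*a^2/BC = 2*pi*1.845e-13*(6.9558e+06)^2/23.7 = 2.366585 m per revolution
N = H/da_rev = 63822.0000 m / 2.366585 m = 26967.9755 revolutions
P = 2*pi*sqrt(a^3/mu) = 5773.4027 s
lifetime = N*P = 26967.9755 * 5773.4027 = 1.5569698e+08 s = 1802.0484 days
years = 1802.0484 / 365.25 = 4.9337 years

4.9337 years


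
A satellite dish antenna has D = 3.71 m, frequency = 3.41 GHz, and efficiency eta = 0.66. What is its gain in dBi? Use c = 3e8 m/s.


lambda = c/f = 3e8 / 3.41e+09 = 0.08797654 m
G = eta*(pi*D/lambda)^2 = 0.66*(pi*3.71/0.08797654)^2
G = 11583.9787 (linear)
G = 10*log10(11583.9787) = 40.6386 dBi

40.6386 dBi


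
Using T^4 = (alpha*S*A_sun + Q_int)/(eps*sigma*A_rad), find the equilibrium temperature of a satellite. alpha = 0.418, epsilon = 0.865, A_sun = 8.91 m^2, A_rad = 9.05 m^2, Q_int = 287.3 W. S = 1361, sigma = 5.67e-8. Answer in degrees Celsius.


Numerator = alpha*S*A_sun + Q_int = 0.418*1361*8.91 + 287.3 = 5356.1812 W
Denominator = eps*sigma*A_rad = 0.865*5.67e-8*9.05 = 4.4386178e-07 W/K^4
T^4 = 1.2067228e+10 K^4
T = 331.4377 K = 58.2877 C

58.2877 degrees Celsius


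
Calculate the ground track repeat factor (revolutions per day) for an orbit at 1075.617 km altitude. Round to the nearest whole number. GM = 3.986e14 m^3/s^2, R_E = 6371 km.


r = 7.446617e+06 m
T = 2*pi*sqrt(r^3/mu) = 6395.1355 s = 106.5856 min
revs/day = 1440 / 106.5856 = 13.5103
Rounded: 14 revolutions per day

14 revolutions per day


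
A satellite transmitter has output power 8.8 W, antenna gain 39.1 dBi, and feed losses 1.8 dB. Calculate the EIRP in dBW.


Pt = 8.8 W = 9.4448 dBW
EIRP = Pt_dBW + Gt - losses = 9.4448 + 39.1 - 1.8 = 46.7448 dBW

46.7448 dBW


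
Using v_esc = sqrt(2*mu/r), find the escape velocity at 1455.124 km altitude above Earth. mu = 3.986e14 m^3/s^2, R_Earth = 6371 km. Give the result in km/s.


r = 6371.0 + 1455.124 = 7826.1240 km = 7.826124e+06 m
v_esc = sqrt(2*mu/r) = sqrt(2*3.986e14 / 7.826124e+06)
v_esc = 10092.7678 m/s = 10.0928 km/s

10.0928 km/s


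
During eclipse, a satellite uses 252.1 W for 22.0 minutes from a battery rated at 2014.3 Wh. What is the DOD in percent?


E_used = P * t / 60 = 252.1 * 22.0 / 60 = 92.4367 Wh
DOD = E_used / E_total * 100 = 92.4367 / 2014.3 * 100
DOD = 4.5890 %

4.5890 %


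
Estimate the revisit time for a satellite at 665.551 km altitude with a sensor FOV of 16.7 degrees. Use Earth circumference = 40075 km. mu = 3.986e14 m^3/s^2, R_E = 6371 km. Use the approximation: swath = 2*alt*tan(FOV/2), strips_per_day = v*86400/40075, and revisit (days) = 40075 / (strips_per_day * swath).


swath = 2*665.551*tan(0.145735) = 195.3733 km
v = sqrt(mu/r) = 7526.4248 m/s = 7.5264 km/s
strips/day = v*86400/40075 = 7.5264*86400/40075 = 16.2267
coverage/day = strips * swath = 16.2267 * 195.3733 = 3170.2540 km
revisit = 40075 / 3170.2540 = 12.6409 days

12.6409 days


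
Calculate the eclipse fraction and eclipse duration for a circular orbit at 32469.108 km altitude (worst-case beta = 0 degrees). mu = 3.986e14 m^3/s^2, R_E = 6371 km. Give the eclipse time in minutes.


r = 38840.1080 km
T = 1269.6401 min
Eclipse fraction = arcsin(R_E/r)/pi = arcsin(6371.0000/38840.1080)/pi
= arcsin(0.1640315)/pi = 0.05244986
Eclipse duration = 0.05244986 * 1269.6401 = 66.5924 min

66.5924 minutes


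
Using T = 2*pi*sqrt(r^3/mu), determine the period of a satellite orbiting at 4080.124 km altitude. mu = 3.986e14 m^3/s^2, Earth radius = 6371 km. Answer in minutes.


r = 10451.1240 km = 1.0451124e+07 m
T = 2*pi*sqrt(r^3/mu) = 2*pi*sqrt(1.1415344e+21 / 3.986e14)
T = 10632.9978 s = 177.2166 min

177.2166 minutes


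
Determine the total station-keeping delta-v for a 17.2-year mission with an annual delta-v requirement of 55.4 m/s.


dV = rate * years = 55.4 * 17.2
dV = 952.8800 m/s

952.8800 m/s


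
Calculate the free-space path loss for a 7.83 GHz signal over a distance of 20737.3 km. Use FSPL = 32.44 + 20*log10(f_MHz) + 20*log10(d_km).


f = 7.83 GHz = 7830.0000 MHz
d = 20737.3 km
FSPL = 32.44 + 20*log10(7830.0000) + 20*log10(20737.3)
FSPL = 32.44 + 77.8752 + 86.3350
FSPL = 196.6503 dB

196.6503 dB


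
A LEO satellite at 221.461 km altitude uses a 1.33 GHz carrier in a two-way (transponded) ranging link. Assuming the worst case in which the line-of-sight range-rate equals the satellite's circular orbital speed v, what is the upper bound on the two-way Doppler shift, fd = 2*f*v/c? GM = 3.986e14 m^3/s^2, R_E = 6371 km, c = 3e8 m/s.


r = 6.592461e+06 m
v = sqrt(mu/r) = 7775.7961 m/s (worst-case radial velocity)
f = 1.33 GHz = 1.33e+09 Hz
fd = 2*f*v/c = 2*1.33e+09*7775.7961/3.0e+08
fd = 68945.3919 Hz

68945.3919 Hz


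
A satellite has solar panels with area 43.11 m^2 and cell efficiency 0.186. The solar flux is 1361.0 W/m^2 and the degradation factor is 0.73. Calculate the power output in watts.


P = area * eta * S * degradation
P = 43.11 * 0.186 * 1361.0 * 0.73
P = 7966.5806 W

7966.5806 W


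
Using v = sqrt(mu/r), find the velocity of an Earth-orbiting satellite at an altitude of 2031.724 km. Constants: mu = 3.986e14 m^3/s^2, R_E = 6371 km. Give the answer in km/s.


r = R_E + alt = 6371.0 + 2031.724 = 8402.7240 km = 8.402724e+06 m
v = sqrt(mu/r) = sqrt(3.986e14 / 8.402724e+06) = 6887.4522 m/s = 6.8875 km/s

6.8875 km/s


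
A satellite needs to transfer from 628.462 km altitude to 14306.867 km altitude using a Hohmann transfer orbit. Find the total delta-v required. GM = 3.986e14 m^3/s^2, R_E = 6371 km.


r1 = 6999.4620 km = 6.999462e+06 m
r2 = 20677.8670 km = 2.0677867e+07 m
dv1 = sqrt(mu/r1)*(sqrt(2*r2/(r1+r2)) - 1) = 1678.1452 m/s
dv2 = sqrt(mu/r2)*(1 - sqrt(2*r1/(r1+r2))) = 1268.0284 m/s
total dv = |dv1| + |dv2| = 1678.1452 + 1268.0284 = 2946.1736 m/s = 2.9462 km/s

2.9462 km/s


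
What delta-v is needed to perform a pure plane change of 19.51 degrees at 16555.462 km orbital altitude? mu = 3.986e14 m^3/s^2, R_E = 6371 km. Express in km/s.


r = 22926.4620 km = 2.2926462e+07 m
V = sqrt(mu/r) = 4169.6550 m/s
di = 19.51 deg = 0.3405137 rad
dV = 2*V*sin(di/2) = 2*4169.6550*sin(0.1702569)
dV = 1412.9753 m/s = 1.4130 km/s

1.4130 km/s


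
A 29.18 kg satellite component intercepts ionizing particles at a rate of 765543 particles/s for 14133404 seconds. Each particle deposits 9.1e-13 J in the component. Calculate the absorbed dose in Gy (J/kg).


Total energy deposited = rate * time * E_per
  = 765543 * 14133404 * 9.1e-13 = 9.8460 J
Dose = E_total / mass = 9.8460 / 29.18
Dose = 0.3374213 Gy

0.3374 Gy


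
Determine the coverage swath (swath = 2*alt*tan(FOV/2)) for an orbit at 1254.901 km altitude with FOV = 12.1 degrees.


FOV = 12.1 deg = 0.2111848 rad
swath = 2 * alt * tan(FOV/2) = 2 * 1254.901 * tan(0.1055924)
swath = 2 * 1254.901 * 0.1059866
swath = 266.0054 km

266.0054 km


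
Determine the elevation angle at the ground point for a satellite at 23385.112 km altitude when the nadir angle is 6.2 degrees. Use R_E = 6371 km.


r = R_E + alt = 29756.1120 km
Law of sines in the satellite / Earth-center / ground-point triangle:
  sin(nadir)/R_E = sin(90 + el)/r  =>  cos(el) = (r/R_E)*sin(nadir)
cos(el) = (29756.1120 / 6371.0000) * sin(6.2 deg) = 0.504417
el = arccos(0.504417) = 59.7073 deg
(Earth-central angle = 90 - nadir - el = 24.0927 deg)

59.7073 degrees


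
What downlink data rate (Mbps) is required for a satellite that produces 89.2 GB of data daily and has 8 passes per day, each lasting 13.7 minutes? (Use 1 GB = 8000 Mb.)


total contact time = 8 * 13.7 * 60 = 6576.0000 s
data = 89.2 GB = 713600.0000 Mb
rate = 713600.0000 / 6576.0000 = 108.5158 Mbps

108.5158 Mbps


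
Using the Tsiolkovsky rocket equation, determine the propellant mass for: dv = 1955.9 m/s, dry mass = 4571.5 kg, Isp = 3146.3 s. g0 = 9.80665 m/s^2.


ve = Isp * g0 = 3146.3 * 9.80665 = 30854.662895 m/s
mass ratio = exp(dv/ve) = exp(1955.9/30854.662895) = 1.06544307
m_prop = m_dry * (mr - 1) = 4571.5 * (1.06544307 - 1)
m_prop = 299.1730 kg

299.1730 kg


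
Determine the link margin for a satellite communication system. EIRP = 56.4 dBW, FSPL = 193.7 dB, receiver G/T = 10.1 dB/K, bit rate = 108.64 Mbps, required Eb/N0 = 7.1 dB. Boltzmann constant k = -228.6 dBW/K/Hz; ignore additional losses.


C/N0 = EIRP - FSPL + G/T - k = 56.4 - 193.7 + 10.1 - (-228.6)
C/N0 = 101.4000 dB-Hz
R_b = 108.64 Mbps = 1.0864e+08 bps -> 10*log10(R_b) = 80.3599 dB-Hz
Eb/N0 = C/N0 - 10*log10(R_b) = 101.4000 - 80.3599 = 21.0401 dB
Margin = Eb/N0 - Eb/N0_req = 21.0401 - 7.1 = 13.9401 dB (link closes)

13.9401 dB


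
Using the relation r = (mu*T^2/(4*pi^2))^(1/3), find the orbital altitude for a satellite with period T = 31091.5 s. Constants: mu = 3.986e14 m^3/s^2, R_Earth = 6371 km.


T = 31091.5 s
r = (mu*T^2/(4*pi^2))^(1/3) = (3.986e14 * 31091.5^2 / (4*pi^2))^(1/3)
r = 2.1370777e+07 m = 21370.7765 km
alt = r - R_E = 21370.7765 - 6371 = 14999.7765 km

14999.7765 km


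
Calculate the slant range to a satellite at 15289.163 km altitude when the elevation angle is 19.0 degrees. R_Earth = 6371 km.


h = 15289.163 km, el = 19.0 deg
d = -R_E*sin(el) + sqrt((R_E*sin(el))^2 + 2*R_E*h + h^2)
d = -6371.0000*sin(0.3316126) + sqrt((6371.0000*0.3255682)^2 + 2*6371.0000*15289.163 + 15289.163^2)
d = 18731.4609 km

18731.4609 km


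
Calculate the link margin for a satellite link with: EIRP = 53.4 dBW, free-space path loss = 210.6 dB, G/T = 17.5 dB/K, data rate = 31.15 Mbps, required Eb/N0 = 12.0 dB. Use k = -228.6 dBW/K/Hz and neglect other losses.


C/N0 = EIRP - FSPL + G/T - k = 53.4 - 210.6 + 17.5 - (-228.6)
C/N0 = 88.9000 dB-Hz
R_b = 31.15 Mbps = 3.115e+07 bps -> 10*log10(R_b) = 74.9346 dB-Hz
Eb/N0 = C/N0 - 10*log10(R_b) = 88.9000 - 74.9346 = 13.9654 dB
Margin = Eb/N0 - Eb/N0_req = 13.9654 - 12.0 = 1.9654 dB (link closes)

1.9654 dB


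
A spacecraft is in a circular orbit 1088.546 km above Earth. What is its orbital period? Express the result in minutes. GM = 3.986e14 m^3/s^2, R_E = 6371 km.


r = 7459.5460 km = 7.459546e+06 m
T = 2*pi*sqrt(r^3/mu) = 2*pi*sqrt(4.1508514e+20 / 3.986e14)
T = 6411.7978 s = 106.8633 min

106.8633 minutes


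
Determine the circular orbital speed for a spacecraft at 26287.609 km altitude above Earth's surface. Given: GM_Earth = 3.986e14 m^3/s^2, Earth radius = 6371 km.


r = R_E + alt = 6371.0 + 26287.609 = 32658.6090 km = 3.2658609e+07 m
v = sqrt(mu/r) = sqrt(3.986e14 / 3.2658609e+07) = 3493.5729 m/s = 3.4936 km/s

3.4936 km/s


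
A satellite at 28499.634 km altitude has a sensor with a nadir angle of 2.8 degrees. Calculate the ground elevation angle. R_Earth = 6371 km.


r = R_E + alt = 34870.6340 km
Law of sines in the satellite / Earth-center / ground-point triangle:
  sin(nadir)/R_E = sin(90 + el)/r  =>  cos(el) = (r/R_E)*sin(nadir)
cos(el) = (34870.6340 / 6371.0000) * sin(2.8 deg) = 0.2673713
el = arccos(0.2673713) = 74.4921 deg
(Earth-central angle = 90 - nadir - el = 12.7079 deg)

74.4921 degrees


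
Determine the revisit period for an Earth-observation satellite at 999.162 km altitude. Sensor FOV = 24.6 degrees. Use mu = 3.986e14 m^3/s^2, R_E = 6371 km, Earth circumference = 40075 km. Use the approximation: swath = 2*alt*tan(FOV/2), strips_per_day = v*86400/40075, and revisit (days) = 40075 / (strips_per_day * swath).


swath = 2*999.162*tan(0.2146755) = 435.7051 km
v = sqrt(mu/r) = 7354.1101 m/s = 7.3541 km/s
strips/day = v*86400/40075 = 7.3541*86400/40075 = 15.8551
coverage/day = strips * swath = 15.8551 * 435.7051 = 6908.1694 km
revisit = 40075 / 6908.1694 = 5.8011 days

5.8011 days


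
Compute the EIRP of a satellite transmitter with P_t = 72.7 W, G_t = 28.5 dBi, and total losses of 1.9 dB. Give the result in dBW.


Pt = 72.7 W = 18.6153 dBW
EIRP = Pt_dBW + Gt - losses = 18.6153 + 28.5 - 1.9 = 45.2153 dBW

45.2153 dBW


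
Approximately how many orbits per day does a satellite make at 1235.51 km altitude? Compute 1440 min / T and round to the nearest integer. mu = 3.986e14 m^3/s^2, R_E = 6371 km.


r = 7.60651e+06 m
T = 2*pi*sqrt(r^3/mu) = 6602.2107 s = 110.0368 min
revs/day = 1440 / 110.0368 = 13.0865
Rounded: 13 revolutions per day

13 revolutions per day
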